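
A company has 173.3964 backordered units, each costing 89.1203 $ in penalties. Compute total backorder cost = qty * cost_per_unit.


Total = 173.3964 * 89.1203 = 15453.1392

15453.1392 $


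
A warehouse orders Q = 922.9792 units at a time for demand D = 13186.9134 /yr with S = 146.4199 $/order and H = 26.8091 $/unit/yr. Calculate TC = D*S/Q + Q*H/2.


Ordering cost = D*S/Q = 2091.9502
Holding cost = Q*H/2 = 12372.1208
TC = 2091.9502 + 12372.1208 = 14464.0711

14464.0711 $/yr


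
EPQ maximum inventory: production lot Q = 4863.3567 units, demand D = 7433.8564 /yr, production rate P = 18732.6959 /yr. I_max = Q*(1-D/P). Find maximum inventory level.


D/P = 0.3968
1 - D/P = 0.6032
I_max = 4863.3567 * 0.6032 = 2933.3891

2933.3891 units


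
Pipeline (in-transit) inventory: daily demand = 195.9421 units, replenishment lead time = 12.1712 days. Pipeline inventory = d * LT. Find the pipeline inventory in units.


Pipeline = 195.9421 * 12.1712 = 2384.8505

2384.8505 units


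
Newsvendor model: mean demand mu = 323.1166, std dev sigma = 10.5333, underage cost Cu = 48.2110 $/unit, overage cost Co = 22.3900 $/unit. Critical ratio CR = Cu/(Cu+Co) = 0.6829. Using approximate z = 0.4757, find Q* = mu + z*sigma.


CR = Cu/(Cu+Co) = 48.2110/(48.2110+22.3900) = 0.6829
z = 0.4757
Q* = 323.1166 + 0.4757 * 10.5333 = 328.1273

328.1273 units


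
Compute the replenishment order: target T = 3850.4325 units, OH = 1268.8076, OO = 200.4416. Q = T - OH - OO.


Inventory position = OH + OO = 1268.8076 + 200.4416 = 1469.2492
Q = 3850.4325 - 1469.2492 = 2381.1833

2381.1833 units


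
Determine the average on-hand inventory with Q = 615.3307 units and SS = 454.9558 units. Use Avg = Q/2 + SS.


Q/2 = 307.6653
Avg = 307.6653 + 454.9558 = 762.6211

762.6211 units


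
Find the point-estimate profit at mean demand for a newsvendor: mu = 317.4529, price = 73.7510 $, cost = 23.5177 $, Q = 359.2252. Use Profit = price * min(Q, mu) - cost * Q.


Sales at mu = min(359.2252, 317.4529) = 317.4529
Revenue = 73.7510 * 317.4529 = 23412.4688
Total cost = 23.5177 * 359.2252 = 8448.1505
Profit = 23412.4688 - 8448.1505 = 14964.3183

14964.3183 $


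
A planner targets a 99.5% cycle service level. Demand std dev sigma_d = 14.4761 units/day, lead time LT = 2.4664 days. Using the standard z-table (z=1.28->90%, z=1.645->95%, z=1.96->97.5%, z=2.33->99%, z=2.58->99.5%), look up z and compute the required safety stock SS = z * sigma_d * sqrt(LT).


From the table, SL = 99.5% corresponds to z = 2.58
sqrt(LT) = sqrt(2.4664) = 1.5705
SS = 2.58 * 14.4761 * 1.5705 = 58.6547

58.6547 units


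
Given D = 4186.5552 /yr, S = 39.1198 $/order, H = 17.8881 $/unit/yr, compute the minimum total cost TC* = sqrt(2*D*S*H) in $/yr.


2*D*S*H = 5859325.9382
TC* = sqrt(5859325.9382) = 2420.6045

2420.6045 $/yr


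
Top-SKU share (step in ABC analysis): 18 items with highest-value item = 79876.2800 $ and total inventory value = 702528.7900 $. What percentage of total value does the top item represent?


Top item = 79876.2800
Total = 702528.7900
Percentage = 79876.2800 / 702528.7900 * 100 = 11.3698

11.3698%


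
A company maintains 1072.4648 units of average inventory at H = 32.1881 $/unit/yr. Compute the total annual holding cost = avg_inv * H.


Cost = 1072.4648 * 32.1881 = 34520.6042

34520.6042 $/yr


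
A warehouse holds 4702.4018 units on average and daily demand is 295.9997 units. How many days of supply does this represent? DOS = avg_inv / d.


DOS = 4702.4018 / 295.9997 = 15.8865

15.8865 days


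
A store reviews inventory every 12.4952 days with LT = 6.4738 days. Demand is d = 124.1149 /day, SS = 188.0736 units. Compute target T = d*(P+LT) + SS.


P + LT = 18.9690
d*(P+LT) = 124.1149 * 18.9690 = 2354.3355
T = 2354.3355 + 188.0736 = 2542.4091

2542.4091 units


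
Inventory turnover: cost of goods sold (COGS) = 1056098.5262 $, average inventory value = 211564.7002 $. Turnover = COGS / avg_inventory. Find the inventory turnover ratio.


Turnover = 1056098.5262 / 211564.7002 = 4.9918

4.9918


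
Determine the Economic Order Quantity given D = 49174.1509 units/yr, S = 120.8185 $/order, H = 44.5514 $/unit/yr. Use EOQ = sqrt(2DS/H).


2*D*S = 2 * 49174.1509 * 120.8185 = 11882294.3010
2*D*S/H = 266709.7847
EOQ = sqrt(266709.7847) = 516.4395

516.4395 units


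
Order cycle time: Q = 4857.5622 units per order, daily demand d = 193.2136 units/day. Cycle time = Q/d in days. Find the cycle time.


Cycle = 4857.5622 / 193.2136 = 25.1409

25.1409 days


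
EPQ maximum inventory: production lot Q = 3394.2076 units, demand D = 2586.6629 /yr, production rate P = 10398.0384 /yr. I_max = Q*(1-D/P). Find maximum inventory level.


D/P = 0.2488
1 - D/P = 0.7512
I_max = 3394.2076 * 0.7512 = 2549.8492

2549.8492 units


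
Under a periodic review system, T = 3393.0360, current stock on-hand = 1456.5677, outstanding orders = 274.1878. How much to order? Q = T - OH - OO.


Inventory position = OH + OO = 1456.5677 + 274.1878 = 1730.7555
Q = 3393.0360 - 1730.7555 = 1662.2805

1662.2805 units


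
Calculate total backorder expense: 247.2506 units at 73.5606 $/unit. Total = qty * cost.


Total = 247.2506 * 73.5606 = 18187.9025

18187.9025 $


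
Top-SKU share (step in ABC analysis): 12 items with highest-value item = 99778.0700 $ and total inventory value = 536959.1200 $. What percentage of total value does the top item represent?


Top item = 99778.0700
Total = 536959.1200
Percentage = 99778.0700 / 536959.1200 * 100 = 18.5821

18.5821%


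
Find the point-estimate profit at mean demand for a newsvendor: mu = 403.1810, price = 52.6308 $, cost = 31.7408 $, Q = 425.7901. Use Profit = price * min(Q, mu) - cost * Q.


Sales at mu = min(425.7901, 403.1810) = 403.1810
Revenue = 52.6308 * 403.1810 = 21219.7386
Total cost = 31.7408 * 425.7901 = 13514.9184
Profit = 21219.7386 - 13514.9184 = 7704.8202

7704.8202 $


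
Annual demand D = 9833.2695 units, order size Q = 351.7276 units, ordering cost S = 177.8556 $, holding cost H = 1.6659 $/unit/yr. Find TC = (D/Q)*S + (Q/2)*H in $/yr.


Ordering cost = D*S/Q = 4972.3196
Holding cost = Q*H/2 = 292.9715
TC = 4972.3196 + 292.9715 = 5265.2911

5265.2911 $/yr


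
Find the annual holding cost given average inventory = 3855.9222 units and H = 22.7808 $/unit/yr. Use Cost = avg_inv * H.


Cost = 3855.9222 * 22.7808 = 87840.9925

87840.9925 $/yr


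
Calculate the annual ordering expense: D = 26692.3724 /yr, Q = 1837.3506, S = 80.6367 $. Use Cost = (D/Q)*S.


Number of orders = D/Q = 14.5276
Cost = 14.5276 * 80.6367 = 1171.4611

1171.4611 $/yr


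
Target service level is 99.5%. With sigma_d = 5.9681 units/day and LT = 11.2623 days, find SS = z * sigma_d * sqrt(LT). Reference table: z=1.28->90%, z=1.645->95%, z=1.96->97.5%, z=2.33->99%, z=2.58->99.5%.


From the table, SL = 99.5% corresponds to z = 2.58
sqrt(LT) = sqrt(11.2623) = 3.3559
SS = 2.58 * 5.9681 * 3.3559 = 51.6737

51.6737 units


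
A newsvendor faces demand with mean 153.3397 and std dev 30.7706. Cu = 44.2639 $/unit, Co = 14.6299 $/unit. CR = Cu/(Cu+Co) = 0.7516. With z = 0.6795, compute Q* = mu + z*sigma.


CR = Cu/(Cu+Co) = 44.2639/(44.2639+14.6299) = 0.7516
z = 0.6795
Q* = 153.3397 + 0.6795 * 30.7706 = 174.2483

174.2483 units


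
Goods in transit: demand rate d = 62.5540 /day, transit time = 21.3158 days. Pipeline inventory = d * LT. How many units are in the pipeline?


Pipeline = 62.5540 * 21.3158 = 1333.3886

1333.3886 units


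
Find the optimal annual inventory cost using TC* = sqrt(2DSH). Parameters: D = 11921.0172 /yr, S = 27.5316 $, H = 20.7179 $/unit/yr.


2*D*S*H = 13599423.3612
TC* = sqrt(13599423.3612) = 3687.7396

3687.7396 $/yr


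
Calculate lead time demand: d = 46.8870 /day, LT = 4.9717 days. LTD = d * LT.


LTD = 46.8870 * 4.9717 = 233.1081

233.1081 units


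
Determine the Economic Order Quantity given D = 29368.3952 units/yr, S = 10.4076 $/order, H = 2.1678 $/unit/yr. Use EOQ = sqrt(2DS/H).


2*D*S = 2 * 29368.3952 * 10.4076 = 611309.0198
2*D*S/H = 281995.1194
EOQ = sqrt(281995.1194) = 531.0321

531.0321 units


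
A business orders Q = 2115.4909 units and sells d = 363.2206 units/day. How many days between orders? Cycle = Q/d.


Cycle = 2115.4909 / 363.2206 = 5.8243

5.8243 days


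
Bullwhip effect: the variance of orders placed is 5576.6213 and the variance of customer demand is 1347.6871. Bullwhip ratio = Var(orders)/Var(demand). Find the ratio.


BW = 5576.6213 / 1347.6871 = 4.1379

4.1379


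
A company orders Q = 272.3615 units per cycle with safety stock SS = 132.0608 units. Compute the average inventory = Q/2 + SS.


Q/2 = 136.1807
Avg = 136.1807 + 132.0608 = 268.2415

268.2415 units


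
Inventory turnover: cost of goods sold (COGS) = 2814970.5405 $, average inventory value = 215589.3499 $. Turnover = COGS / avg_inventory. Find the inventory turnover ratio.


Turnover = 2814970.5405 / 215589.3499 = 13.0571

13.0571


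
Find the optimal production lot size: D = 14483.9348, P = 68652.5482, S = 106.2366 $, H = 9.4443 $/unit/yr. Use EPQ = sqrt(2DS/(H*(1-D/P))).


1 - D/P = 1 - 0.2110 = 0.7890
H*(1-D/P) = 7.4518
2DS = 3077447.9755
EPQ = sqrt(412980.8262) = 642.6358

642.6358 units


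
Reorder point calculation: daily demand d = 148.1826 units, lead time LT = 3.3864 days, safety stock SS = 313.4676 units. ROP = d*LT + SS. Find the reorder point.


d*LT = 148.1826 * 3.3864 = 501.8056
ROP = 501.8056 + 313.4676 = 815.2732

815.2732 units


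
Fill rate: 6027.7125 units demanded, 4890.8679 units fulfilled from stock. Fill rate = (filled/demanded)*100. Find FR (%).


FR = 4890.8679 / 6027.7125 * 100 = 81.1397

81.1397%


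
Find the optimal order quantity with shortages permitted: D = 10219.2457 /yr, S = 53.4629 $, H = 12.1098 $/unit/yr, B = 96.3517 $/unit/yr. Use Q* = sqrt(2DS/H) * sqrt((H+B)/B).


sqrt(2DS/H) = 300.3877
sqrt((H+B)/B) = 1.0610
Q* = 300.3877 * 1.0610 = 318.7060

318.7060 units


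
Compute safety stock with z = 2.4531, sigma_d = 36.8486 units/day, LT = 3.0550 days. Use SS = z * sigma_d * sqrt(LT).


sqrt(LT) = sqrt(3.0550) = 1.7479
SS = 2.4531 * 36.8486 * 1.7479 = 157.9945

157.9945 units


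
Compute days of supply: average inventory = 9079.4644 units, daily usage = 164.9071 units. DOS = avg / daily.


DOS = 9079.4644 / 164.9071 = 55.0581

55.0581 days


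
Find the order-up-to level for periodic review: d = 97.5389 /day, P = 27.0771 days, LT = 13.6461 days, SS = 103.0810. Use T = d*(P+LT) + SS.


P + LT = 40.7232
d*(P+LT) = 97.5389 * 40.7232 = 3972.0961
T = 3972.0961 + 103.0810 = 4075.1771

4075.1771 units


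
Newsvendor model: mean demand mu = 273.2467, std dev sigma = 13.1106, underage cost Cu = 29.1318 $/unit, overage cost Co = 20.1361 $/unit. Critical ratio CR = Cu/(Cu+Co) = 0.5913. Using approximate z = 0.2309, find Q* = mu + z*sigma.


CR = Cu/(Cu+Co) = 29.1318/(29.1318+20.1361) = 0.5913
z = 0.2309
Q* = 273.2467 + 0.2309 * 13.1106 = 276.2739

276.2739 units


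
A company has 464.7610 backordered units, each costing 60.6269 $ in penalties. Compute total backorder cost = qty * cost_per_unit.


Total = 464.7610 * 60.6269 = 28177.0187

28177.0187 $


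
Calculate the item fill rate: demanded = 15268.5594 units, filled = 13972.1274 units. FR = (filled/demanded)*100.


FR = 13972.1274 / 15268.5594 * 100 = 91.5091

91.5091%


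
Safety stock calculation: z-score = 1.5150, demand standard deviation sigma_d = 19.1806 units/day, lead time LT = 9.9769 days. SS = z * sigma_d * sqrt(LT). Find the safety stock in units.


sqrt(LT) = sqrt(9.9769) = 3.1586
SS = 1.5150 * 19.1806 * 3.1586 = 91.7852

91.7852 units


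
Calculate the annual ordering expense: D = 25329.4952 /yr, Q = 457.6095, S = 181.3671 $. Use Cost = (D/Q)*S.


Number of orders = D/Q = 55.3518
Cost = 55.3518 * 181.3671 = 10038.9898

10038.9898 $/yr


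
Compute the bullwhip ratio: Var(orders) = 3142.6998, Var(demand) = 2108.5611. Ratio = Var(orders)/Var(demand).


BW = 3142.6998 / 2108.5611 = 1.4904

1.4904


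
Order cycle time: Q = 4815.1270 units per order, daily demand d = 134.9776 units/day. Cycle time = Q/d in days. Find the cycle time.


Cycle = 4815.1270 / 134.9776 = 35.6735

35.6735 days


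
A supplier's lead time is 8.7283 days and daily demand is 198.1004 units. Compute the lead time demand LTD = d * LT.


LTD = 198.1004 * 8.7283 = 1729.0797

1729.0797 units


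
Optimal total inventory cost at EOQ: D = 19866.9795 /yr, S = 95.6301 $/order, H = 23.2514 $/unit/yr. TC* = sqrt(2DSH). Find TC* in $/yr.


2*D*S*H = 88349797.1546
TC* = sqrt(88349797.1546) = 9399.4573

9399.4573 $/yr


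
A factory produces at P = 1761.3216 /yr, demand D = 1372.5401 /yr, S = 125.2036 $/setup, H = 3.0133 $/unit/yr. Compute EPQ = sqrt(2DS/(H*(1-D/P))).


1 - D/P = 1 - 0.7793 = 0.2207
H*(1-D/P) = 0.6651
2DS = 343693.9233
EPQ = sqrt(516728.6625) = 718.8384

718.8384 units


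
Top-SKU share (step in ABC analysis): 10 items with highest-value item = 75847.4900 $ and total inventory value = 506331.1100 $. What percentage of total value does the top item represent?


Top item = 75847.4900
Total = 506331.1100
Percentage = 75847.4900 / 506331.1100 * 100 = 14.9798

14.9798%


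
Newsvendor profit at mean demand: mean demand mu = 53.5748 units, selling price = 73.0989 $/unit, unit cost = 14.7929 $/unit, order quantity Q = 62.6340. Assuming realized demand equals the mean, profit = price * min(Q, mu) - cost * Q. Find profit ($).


Sales at mu = min(62.6340, 53.5748) = 53.5748
Revenue = 73.0989 * 53.5748 = 3916.2589
Total cost = 14.7929 * 62.6340 = 926.5385
Profit = 3916.2589 - 926.5385 = 2989.7204

2989.7204 $


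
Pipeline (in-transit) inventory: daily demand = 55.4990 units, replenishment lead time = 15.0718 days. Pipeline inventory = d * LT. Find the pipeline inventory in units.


Pipeline = 55.4990 * 15.0718 = 836.4698

836.4698 units


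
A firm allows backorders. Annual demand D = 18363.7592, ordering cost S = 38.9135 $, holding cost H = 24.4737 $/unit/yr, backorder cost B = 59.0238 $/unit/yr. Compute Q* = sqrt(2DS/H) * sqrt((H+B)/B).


sqrt(2DS/H) = 241.6552
sqrt((H+B)/B) = 1.1894
Q* = 241.6552 * 1.1894 = 287.4215

287.4215 units


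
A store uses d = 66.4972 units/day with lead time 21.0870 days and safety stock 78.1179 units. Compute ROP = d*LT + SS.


d*LT = 66.4972 * 21.0870 = 1402.2265
ROP = 1402.2265 + 78.1179 = 1480.3444

1480.3444 units


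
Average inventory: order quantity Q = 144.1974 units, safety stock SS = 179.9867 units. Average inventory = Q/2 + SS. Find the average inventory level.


Q/2 = 72.0987
Avg = 72.0987 + 179.9867 = 252.0854

252.0854 units


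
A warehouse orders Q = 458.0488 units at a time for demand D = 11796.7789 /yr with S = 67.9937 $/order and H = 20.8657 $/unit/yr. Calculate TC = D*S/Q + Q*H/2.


Ordering cost = D*S/Q = 1751.1380
Holding cost = Q*H/2 = 4778.7544
TC = 1751.1380 + 4778.7544 = 6529.8924

6529.8924 $/yr


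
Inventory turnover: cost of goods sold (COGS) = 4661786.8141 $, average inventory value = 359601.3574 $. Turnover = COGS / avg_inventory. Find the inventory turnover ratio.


Turnover = 4661786.8141 / 359601.3574 = 12.9638

12.9638


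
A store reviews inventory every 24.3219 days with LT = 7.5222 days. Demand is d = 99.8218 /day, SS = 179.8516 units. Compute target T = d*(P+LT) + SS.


P + LT = 31.8441
d*(P+LT) = 99.8218 * 31.8441 = 3178.7354
T = 3178.7354 + 179.8516 = 3358.5870

3358.5870 units


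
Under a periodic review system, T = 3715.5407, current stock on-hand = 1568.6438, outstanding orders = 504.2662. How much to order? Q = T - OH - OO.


Inventory position = OH + OO = 1568.6438 + 504.2662 = 2072.9100
Q = 3715.5407 - 2072.9100 = 1642.6307

1642.6307 units


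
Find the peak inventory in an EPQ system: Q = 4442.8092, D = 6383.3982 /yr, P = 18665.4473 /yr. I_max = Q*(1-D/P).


D/P = 0.3420
1 - D/P = 0.6580
I_max = 4442.8092 * 0.6580 = 2923.4124

2923.4124 units


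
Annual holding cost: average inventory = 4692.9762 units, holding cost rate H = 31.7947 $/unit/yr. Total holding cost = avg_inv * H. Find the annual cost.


Cost = 4692.9762 * 31.7947 = 149211.7704

149211.7704 $/yr


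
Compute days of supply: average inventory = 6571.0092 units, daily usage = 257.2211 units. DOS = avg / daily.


DOS = 6571.0092 / 257.2211 = 25.5462

25.5462 days


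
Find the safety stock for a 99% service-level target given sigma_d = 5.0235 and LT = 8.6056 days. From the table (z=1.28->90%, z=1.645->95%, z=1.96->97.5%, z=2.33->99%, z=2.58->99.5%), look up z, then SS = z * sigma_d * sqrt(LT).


From the table, SL = 99% corresponds to z = 2.33
sqrt(LT) = sqrt(8.6056) = 2.9335
SS = 2.33 * 5.0235 * 2.9335 = 34.3363

34.3363 units


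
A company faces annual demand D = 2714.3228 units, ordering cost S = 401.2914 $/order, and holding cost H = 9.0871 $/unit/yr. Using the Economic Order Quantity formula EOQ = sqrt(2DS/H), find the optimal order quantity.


2*D*S = 2 * 2714.3228 * 401.2914 = 2178468.7929
2*D*S/H = 239732.0149
EOQ = sqrt(239732.0149) = 489.6244

489.6244 units


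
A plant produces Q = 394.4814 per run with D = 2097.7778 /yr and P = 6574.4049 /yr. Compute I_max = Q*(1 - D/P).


D/P = 0.3191
1 - D/P = 0.6809
I_max = 394.4814 * 0.6809 = 268.6093

268.6093 units


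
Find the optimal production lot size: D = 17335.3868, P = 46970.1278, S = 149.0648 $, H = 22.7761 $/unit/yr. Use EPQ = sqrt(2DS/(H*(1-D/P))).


1 - D/P = 1 - 0.3691 = 0.6309
H*(1-D/P) = 14.3701
2DS = 5168191.9325
EPQ = sqrt(359649.8460) = 599.7081

599.7081 units


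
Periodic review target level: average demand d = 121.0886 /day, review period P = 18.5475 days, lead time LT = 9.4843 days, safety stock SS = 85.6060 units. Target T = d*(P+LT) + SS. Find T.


P + LT = 28.0318
d*(P+LT) = 121.0886 * 28.0318 = 3394.3314
T = 3394.3314 + 85.6060 = 3479.9374

3479.9374 units


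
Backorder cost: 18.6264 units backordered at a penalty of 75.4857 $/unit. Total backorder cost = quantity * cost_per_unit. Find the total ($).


Total = 18.6264 * 75.4857 = 1406.0268

1406.0268 $


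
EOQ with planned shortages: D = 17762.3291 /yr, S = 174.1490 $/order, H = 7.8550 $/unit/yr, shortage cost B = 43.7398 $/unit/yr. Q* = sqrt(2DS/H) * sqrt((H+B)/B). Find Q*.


sqrt(2DS/H) = 887.4673
sqrt((H+B)/B) = 1.0861
Q* = 887.4673 * 1.0861 = 963.8666

963.8666 units


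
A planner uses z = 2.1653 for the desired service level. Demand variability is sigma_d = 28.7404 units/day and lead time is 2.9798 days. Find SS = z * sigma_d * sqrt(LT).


sqrt(LT) = sqrt(2.9798) = 1.7262
SS = 2.1653 * 28.7404 * 1.7262 = 107.4248

107.4248 units


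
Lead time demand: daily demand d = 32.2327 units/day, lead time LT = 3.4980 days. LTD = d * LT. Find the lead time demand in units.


LTD = 32.2327 * 3.4980 = 112.7500

112.7500 units


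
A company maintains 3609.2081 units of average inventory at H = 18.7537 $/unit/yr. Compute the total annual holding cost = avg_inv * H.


Cost = 3609.2081 * 18.7537 = 67686.0059

67686.0059 $/yr


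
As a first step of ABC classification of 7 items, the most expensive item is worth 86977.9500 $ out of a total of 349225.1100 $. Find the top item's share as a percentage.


Top item = 86977.9500
Total = 349225.1100
Percentage = 86977.9500 / 349225.1100 * 100 = 24.9060

24.9060%


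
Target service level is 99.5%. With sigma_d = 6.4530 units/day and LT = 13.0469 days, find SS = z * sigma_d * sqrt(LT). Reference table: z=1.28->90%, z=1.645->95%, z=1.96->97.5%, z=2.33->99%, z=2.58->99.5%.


From the table, SL = 99.5% corresponds to z = 2.58
sqrt(LT) = sqrt(13.0469) = 3.6120
SS = 2.58 * 6.4530 * 3.6120 = 60.1361

60.1361 units


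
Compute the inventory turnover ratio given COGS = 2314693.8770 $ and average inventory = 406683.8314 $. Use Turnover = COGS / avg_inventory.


Turnover = 2314693.8770 / 406683.8314 = 5.6916

5.6916


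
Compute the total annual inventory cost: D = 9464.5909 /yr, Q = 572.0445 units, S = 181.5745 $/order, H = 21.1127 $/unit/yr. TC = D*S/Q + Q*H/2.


Ordering cost = D*S/Q = 3004.1865
Holding cost = Q*H/2 = 6038.7020
TC = 3004.1865 + 6038.7020 = 9042.8885

9042.8885 $/yr


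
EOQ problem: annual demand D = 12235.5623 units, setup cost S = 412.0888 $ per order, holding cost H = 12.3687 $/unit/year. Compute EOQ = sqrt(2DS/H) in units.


2*D*S = 2 * 12235.5623 * 412.0888 = 10084276.3711
2*D*S/H = 815306.0848
EOQ = sqrt(815306.0848) = 902.9430

902.9430 units


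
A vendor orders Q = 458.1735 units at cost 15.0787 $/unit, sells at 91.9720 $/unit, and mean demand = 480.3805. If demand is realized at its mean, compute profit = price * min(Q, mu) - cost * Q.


Sales at mu = min(458.1735, 480.3805) = 458.1735
Revenue = 91.9720 * 458.1735 = 42139.1331
Total cost = 15.0787 * 458.1735 = 6908.6608
Profit = 42139.1331 - 6908.6608 = 35230.4724

35230.4724 $


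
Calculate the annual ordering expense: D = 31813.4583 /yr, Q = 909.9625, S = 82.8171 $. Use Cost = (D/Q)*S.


Number of orders = D/Q = 34.9613
Cost = 34.9613 * 82.8171 = 2895.3922

2895.3922 $/yr


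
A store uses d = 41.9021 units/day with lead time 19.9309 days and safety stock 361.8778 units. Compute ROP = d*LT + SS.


d*LT = 41.9021 * 19.9309 = 835.1466
ROP = 835.1466 + 361.8778 = 1197.0244

1197.0244 units


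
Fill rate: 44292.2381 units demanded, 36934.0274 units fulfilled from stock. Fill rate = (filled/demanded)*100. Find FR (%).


FR = 36934.0274 / 44292.2381 * 100 = 83.3871

83.3871%


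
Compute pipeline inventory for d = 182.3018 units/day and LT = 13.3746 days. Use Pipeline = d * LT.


Pipeline = 182.3018 * 13.3746 = 2438.2137

2438.2137 units


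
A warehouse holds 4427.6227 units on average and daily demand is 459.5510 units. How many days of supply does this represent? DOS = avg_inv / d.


DOS = 4427.6227 / 459.5510 = 9.6347

9.6347 days


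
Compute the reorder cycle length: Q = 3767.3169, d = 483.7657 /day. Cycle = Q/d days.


Cycle = 3767.3169 / 483.7657 = 7.7875

7.7875 days


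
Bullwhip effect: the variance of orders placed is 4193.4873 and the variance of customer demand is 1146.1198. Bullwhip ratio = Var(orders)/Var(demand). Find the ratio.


BW = 4193.4873 / 1146.1198 = 3.6589

3.6589


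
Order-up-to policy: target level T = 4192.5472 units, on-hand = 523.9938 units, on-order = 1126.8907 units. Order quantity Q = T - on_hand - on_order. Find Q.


Inventory position = OH + OO = 523.9938 + 1126.8907 = 1650.8845
Q = 4192.5472 - 1650.8845 = 2541.6627

2541.6627 units


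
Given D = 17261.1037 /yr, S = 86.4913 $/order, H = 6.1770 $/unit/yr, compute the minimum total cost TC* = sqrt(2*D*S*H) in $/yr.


2*D*S*H = 18443722.6770
TC* = sqrt(18443722.6770) = 4294.6155

4294.6155 $/yr


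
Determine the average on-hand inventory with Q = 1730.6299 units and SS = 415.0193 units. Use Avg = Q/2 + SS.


Q/2 = 865.3149
Avg = 865.3149 + 415.0193 = 1280.3342

1280.3342 units


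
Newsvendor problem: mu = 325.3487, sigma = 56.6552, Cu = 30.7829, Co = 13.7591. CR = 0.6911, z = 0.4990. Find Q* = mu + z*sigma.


CR = Cu/(Cu+Co) = 30.7829/(30.7829+13.7591) = 0.6911
z = 0.4990
Q* = 325.3487 + 0.4990 * 56.6552 = 353.6196

353.6196 units


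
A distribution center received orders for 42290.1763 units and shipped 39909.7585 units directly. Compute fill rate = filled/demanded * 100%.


FR = 39909.7585 / 42290.1763 * 100 = 94.3712

94.3712%


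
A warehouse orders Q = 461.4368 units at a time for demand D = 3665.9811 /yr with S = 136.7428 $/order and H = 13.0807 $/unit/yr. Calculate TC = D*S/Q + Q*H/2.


Ordering cost = D*S/Q = 1086.3818
Holding cost = Q*H/2 = 3017.9582
TC = 1086.3818 + 3017.9582 = 4104.3399

4104.3399 $/yr


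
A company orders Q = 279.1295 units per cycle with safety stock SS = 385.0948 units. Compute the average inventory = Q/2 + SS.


Q/2 = 139.5648
Avg = 139.5648 + 385.0948 = 524.6596

524.6596 units


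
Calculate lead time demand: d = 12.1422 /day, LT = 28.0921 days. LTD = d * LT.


LTD = 12.1422 * 28.0921 = 341.0999

341.0999 units


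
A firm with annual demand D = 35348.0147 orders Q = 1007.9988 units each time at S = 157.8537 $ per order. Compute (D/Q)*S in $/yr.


Number of orders = D/Q = 35.0675
Cost = 35.0675 * 157.8537 = 5535.5373

5535.5373 $/yr


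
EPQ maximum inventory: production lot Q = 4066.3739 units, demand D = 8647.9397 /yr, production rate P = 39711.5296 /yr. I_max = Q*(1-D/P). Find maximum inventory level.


D/P = 0.2178
1 - D/P = 0.7822
I_max = 4066.3739 * 0.7822 = 3180.8438

3180.8438 units


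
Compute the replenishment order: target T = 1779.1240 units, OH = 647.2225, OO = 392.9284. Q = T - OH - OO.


Inventory position = OH + OO = 647.2225 + 392.9284 = 1040.1509
Q = 1779.1240 - 1040.1509 = 738.9731

738.9731 units


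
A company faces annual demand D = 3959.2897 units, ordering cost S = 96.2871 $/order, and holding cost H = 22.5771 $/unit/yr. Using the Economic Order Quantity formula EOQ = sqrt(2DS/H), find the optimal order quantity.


2*D*S = 2 * 3959.2897 * 96.2871 = 762457.0465
2*D*S/H = 33771.2570
EOQ = sqrt(33771.2570) = 183.7696

183.7696 units


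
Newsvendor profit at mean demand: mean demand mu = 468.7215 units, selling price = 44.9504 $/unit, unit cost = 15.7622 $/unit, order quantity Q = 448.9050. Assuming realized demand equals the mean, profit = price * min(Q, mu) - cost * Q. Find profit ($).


Sales at mu = min(448.9050, 468.7215) = 448.9050
Revenue = 44.9504 * 448.9050 = 20178.4593
Total cost = 15.7622 * 448.9050 = 7075.7304
Profit = 20178.4593 - 7075.7304 = 13102.7289

13102.7289 $


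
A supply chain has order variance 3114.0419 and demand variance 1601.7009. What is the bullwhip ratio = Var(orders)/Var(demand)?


BW = 3114.0419 / 1601.7009 = 1.9442

1.9442


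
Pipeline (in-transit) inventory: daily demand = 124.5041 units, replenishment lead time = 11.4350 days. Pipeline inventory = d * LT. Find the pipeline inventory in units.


Pipeline = 124.5041 * 11.4350 = 1423.7044

1423.7044 units


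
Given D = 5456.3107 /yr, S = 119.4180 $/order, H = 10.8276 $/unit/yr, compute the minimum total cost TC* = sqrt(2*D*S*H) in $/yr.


2*D*S*H = 14110132.2718
TC* = sqrt(14110132.2718) = 3756.3456

3756.3456 $/yr


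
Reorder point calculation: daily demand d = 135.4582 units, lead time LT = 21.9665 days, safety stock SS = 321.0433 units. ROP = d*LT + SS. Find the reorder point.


d*LT = 135.4582 * 21.9665 = 2975.5426
ROP = 2975.5426 + 321.0433 = 3296.5859

3296.5859 units


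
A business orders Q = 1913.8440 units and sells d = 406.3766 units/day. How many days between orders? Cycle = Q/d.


Cycle = 1913.8440 / 406.3766 = 4.7095

4.7095 days


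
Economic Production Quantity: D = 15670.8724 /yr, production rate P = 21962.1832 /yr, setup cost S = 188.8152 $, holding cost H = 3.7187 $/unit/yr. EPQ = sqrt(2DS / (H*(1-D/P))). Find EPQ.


1 - D/P = 1 - 0.7135 = 0.2865
H*(1-D/P) = 1.0653
2DS = 5917797.8128
EPQ = sqrt(5555246.6820) = 2356.9571

2356.9571 units


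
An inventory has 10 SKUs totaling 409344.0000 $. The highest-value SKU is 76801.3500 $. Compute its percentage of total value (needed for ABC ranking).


Top item = 76801.3500
Total = 409344.0000
Percentage = 76801.3500 / 409344.0000 * 100 = 18.7621

18.7621%


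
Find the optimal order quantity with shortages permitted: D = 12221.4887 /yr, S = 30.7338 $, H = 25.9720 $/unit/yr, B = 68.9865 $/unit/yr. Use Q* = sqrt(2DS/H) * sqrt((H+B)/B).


sqrt(2DS/H) = 170.0719
sqrt((H+B)/B) = 1.1732
Q* = 170.0719 * 1.1732 = 199.5342

199.5342 units


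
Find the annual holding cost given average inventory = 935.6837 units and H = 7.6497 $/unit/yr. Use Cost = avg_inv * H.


Cost = 935.6837 * 7.6497 = 7157.6996

7157.6996 $/yr


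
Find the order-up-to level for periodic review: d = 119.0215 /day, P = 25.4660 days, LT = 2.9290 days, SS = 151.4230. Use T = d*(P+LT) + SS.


P + LT = 28.3950
d*(P+LT) = 119.0215 * 28.3950 = 3379.6155
T = 3379.6155 + 151.4230 = 3531.0385

3531.0385 units


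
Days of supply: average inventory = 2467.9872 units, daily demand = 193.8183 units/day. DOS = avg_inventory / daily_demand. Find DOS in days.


DOS = 2467.9872 / 193.8183 = 12.7335

12.7335 days


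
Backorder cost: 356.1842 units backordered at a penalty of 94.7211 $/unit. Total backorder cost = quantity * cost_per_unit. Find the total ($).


Total = 356.1842 * 94.7211 = 33738.1592

33738.1592 $


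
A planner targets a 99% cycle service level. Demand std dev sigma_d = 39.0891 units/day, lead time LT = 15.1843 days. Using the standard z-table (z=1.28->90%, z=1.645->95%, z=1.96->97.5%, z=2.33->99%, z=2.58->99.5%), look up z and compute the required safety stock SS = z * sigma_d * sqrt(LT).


From the table, SL = 99% corresponds to z = 2.33
sqrt(LT) = sqrt(15.1843) = 3.8967
SS = 2.33 * 39.0891 * 3.8967 = 354.9024

354.9024 units


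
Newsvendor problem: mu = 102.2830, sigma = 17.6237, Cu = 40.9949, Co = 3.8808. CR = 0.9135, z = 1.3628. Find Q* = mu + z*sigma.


CR = Cu/(Cu+Co) = 40.9949/(40.9949+3.8808) = 0.9135
z = 1.3628
Q* = 102.2830 + 1.3628 * 17.6237 = 126.3006

126.3006 units


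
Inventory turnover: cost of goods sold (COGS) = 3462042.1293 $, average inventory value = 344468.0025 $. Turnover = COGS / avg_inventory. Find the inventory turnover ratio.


Turnover = 3462042.1293 / 344468.0025 = 10.0504

10.0504


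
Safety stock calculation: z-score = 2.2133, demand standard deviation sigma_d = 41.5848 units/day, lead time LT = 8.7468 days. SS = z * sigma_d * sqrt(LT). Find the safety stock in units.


sqrt(LT) = sqrt(8.7468) = 2.9575
SS = 2.2133 * 41.5848 * 2.9575 = 272.2071

272.2071 units


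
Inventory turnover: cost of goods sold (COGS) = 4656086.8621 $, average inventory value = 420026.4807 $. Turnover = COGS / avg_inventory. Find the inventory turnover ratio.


Turnover = 4656086.8621 / 420026.4807 = 11.0852

11.0852


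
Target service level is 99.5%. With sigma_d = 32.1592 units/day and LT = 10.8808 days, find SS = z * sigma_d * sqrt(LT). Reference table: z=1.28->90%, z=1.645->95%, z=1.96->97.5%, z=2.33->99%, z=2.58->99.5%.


From the table, SL = 99.5% corresponds to z = 2.58
sqrt(LT) = sqrt(10.8808) = 3.2986
SS = 2.58 * 32.1592 * 3.2986 = 273.6877

273.6877 units


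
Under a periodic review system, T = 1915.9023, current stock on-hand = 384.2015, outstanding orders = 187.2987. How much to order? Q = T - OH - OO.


Inventory position = OH + OO = 384.2015 + 187.2987 = 571.5002
Q = 1915.9023 - 571.5002 = 1344.4021

1344.4021 units


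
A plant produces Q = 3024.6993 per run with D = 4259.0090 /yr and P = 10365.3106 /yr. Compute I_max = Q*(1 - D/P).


D/P = 0.4109
1 - D/P = 0.5891
I_max = 3024.6993 * 0.5891 = 1781.8787

1781.8787 units


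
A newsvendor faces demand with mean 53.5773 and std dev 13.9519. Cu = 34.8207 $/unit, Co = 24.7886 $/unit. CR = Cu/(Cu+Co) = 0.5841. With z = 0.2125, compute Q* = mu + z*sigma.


CR = Cu/(Cu+Co) = 34.8207/(34.8207+24.7886) = 0.5841
z = 0.2125
Q* = 53.5773 + 0.2125 * 13.9519 = 56.5421

56.5421 units


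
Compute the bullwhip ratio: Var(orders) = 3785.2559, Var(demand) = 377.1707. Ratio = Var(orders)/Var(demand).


BW = 3785.2559 / 377.1707 = 10.0359

10.0359


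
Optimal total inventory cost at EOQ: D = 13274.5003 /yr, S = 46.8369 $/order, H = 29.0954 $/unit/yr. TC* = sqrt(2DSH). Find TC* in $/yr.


2*D*S*H = 36179341.0132
TC* = sqrt(36179341.0132) = 6014.9265

6014.9265 $/yr


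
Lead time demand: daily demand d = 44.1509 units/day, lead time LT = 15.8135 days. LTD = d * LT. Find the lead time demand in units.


LTD = 44.1509 * 15.8135 = 698.1803

698.1803 units


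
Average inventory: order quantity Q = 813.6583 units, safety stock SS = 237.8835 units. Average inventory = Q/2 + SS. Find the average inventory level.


Q/2 = 406.8292
Avg = 406.8292 + 237.8835 = 644.7127

644.7127 units


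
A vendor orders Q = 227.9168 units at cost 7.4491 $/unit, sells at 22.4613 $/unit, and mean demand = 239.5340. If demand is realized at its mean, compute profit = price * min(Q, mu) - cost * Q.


Sales at mu = min(227.9168, 239.5340) = 227.9168
Revenue = 22.4613 * 227.9168 = 5119.3076
Total cost = 7.4491 * 227.9168 = 1697.7750
Profit = 5119.3076 - 1697.7750 = 3421.5326

3421.5326 $


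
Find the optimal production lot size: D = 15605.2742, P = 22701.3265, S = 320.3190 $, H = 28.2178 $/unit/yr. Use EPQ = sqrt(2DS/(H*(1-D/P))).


1 - D/P = 1 - 0.6874 = 0.3126
H*(1-D/P) = 8.8204
2DS = 9997331.6529
EPQ = sqrt(1133431.7549) = 1064.6275

1064.6275 units


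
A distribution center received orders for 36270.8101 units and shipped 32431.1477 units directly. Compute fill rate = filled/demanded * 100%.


FR = 32431.1477 / 36270.8101 * 100 = 89.4139

89.4139%


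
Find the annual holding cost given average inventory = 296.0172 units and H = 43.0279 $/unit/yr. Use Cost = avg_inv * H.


Cost = 296.0172 * 43.0279 = 12736.9985

12736.9985 $/yr


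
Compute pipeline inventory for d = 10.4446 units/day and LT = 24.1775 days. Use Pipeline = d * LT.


Pipeline = 10.4446 * 24.1775 = 252.5243

252.5243 units


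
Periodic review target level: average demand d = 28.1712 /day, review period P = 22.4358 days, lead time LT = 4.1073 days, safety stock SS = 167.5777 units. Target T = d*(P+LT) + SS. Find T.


P + LT = 26.5431
d*(P+LT) = 28.1712 * 26.5431 = 747.7510
T = 747.7510 + 167.5777 = 915.3287

915.3287 units


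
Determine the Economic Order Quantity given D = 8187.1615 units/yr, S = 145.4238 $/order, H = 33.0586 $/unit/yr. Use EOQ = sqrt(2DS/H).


2*D*S = 2 * 8187.1615 * 145.4238 = 2381216.2731
2*D*S/H = 72030.1608
EOQ = sqrt(72030.1608) = 268.3844

268.3844 units


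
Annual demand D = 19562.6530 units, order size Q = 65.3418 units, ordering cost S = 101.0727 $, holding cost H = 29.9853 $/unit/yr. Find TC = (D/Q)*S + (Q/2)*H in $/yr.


Ordering cost = D*S/Q = 30260.1116
Holding cost = Q*H/2 = 979.6467
TC = 30260.1116 + 979.6467 = 31239.7583

31239.7583 $/yr


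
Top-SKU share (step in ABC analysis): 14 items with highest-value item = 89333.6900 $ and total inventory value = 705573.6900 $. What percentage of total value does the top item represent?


Top item = 89333.6900
Total = 705573.6900
Percentage = 89333.6900 / 705573.6900 * 100 = 12.6611

12.6611%


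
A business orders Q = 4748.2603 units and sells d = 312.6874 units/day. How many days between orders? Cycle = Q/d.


Cycle = 4748.2603 / 312.6874 = 15.1853

15.1853 days


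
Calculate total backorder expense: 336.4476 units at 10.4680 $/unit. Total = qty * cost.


Total = 336.4476 * 10.4680 = 3521.9335

3521.9335 $


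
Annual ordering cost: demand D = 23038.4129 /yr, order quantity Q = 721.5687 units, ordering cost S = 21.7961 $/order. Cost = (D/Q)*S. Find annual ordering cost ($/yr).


Number of orders = D/Q = 31.9282
Cost = 31.9282 * 21.7961 = 695.9109

695.9109 $/yr


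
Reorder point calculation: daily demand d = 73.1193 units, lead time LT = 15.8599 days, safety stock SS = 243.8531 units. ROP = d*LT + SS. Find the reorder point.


d*LT = 73.1193 * 15.8599 = 1159.6648
ROP = 1159.6648 + 243.8531 = 1403.5179

1403.5179 units


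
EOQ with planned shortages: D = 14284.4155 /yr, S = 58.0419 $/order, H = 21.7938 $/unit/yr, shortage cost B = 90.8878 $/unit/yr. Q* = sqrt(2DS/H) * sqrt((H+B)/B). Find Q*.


sqrt(2DS/H) = 275.8358
sqrt((H+B)/B) = 1.1135
Q* = 275.8358 * 1.1135 = 307.1314

307.1314 units


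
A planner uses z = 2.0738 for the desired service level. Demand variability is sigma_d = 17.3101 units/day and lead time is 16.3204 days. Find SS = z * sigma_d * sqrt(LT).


sqrt(LT) = sqrt(16.3204) = 4.0399
SS = 2.0738 * 17.3101 * 4.0399 = 145.0213

145.0213 units


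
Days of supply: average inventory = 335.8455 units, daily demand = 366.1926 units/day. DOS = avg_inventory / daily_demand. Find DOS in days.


DOS = 335.8455 / 366.1926 = 0.9171

0.9171 days


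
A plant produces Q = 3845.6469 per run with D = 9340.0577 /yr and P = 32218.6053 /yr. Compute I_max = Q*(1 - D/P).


D/P = 0.2899
1 - D/P = 0.7101
I_max = 3845.6469 * 0.7101 = 2730.8077

2730.8077 units


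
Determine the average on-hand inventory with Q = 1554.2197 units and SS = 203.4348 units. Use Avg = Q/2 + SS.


Q/2 = 777.1099
Avg = 777.1099 + 203.4348 = 980.5447

980.5447 units


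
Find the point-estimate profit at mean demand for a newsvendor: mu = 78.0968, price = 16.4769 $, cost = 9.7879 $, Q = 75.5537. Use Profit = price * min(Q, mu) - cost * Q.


Sales at mu = min(75.5537, 78.0968) = 75.5537
Revenue = 16.4769 * 75.5537 = 1244.8908
Total cost = 9.7879 * 75.5537 = 739.5121
Profit = 1244.8908 - 739.5121 = 505.3787

505.3787 $


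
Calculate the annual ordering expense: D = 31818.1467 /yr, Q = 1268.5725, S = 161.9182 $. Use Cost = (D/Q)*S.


Number of orders = D/Q = 25.0819
Cost = 25.0819 * 161.9182 = 4061.2082

4061.2082 $/yr


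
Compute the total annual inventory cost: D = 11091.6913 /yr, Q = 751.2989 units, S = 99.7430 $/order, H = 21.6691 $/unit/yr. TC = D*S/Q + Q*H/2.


Ordering cost = D*S/Q = 1472.5412
Holding cost = Q*H/2 = 8139.9855
TC = 1472.5412 + 8139.9855 = 9612.5267

9612.5267 $/yr


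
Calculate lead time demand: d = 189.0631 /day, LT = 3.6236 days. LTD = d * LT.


LTD = 189.0631 * 3.6236 = 685.0890

685.0890 units


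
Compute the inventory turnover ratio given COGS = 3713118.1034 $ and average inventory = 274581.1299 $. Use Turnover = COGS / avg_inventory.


Turnover = 3713118.1034 / 274581.1299 = 13.5228

13.5228


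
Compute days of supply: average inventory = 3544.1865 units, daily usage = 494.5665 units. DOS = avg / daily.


DOS = 3544.1865 / 494.5665 = 7.1662

7.1662 days


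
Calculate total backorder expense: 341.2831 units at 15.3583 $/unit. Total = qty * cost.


Total = 341.2831 * 15.3583 = 5241.5282

5241.5282 $


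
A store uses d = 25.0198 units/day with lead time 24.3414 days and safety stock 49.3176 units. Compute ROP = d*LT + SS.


d*LT = 25.0198 * 24.3414 = 609.0170
ROP = 609.0170 + 49.3176 = 658.3346

658.3346 units


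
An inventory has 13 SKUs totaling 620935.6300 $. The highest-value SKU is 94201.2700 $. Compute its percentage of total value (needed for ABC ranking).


Top item = 94201.2700
Total = 620935.6300
Percentage = 94201.2700 / 620935.6300 * 100 = 15.1709

15.1709%


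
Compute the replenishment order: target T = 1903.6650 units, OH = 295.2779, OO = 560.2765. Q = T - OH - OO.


Inventory position = OH + OO = 295.2779 + 560.2765 = 855.5544
Q = 1903.6650 - 855.5544 = 1048.1106

1048.1106 units


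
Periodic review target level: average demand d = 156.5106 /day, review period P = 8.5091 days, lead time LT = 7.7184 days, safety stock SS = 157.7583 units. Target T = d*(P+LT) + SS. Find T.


P + LT = 16.2275
d*(P+LT) = 156.5106 * 16.2275 = 2539.7758
T = 2539.7758 + 157.7583 = 2697.5341

2697.5341 units


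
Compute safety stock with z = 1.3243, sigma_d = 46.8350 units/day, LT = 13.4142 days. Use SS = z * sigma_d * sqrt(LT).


sqrt(LT) = sqrt(13.4142) = 3.6625
SS = 1.3243 * 46.8350 * 3.6625 = 227.1639

227.1639 units


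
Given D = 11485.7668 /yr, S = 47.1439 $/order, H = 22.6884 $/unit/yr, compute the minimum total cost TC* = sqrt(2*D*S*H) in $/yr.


2*D*S*H = 24570803.9764
TC* = sqrt(24570803.9764) = 4956.8946

4956.8946 $/yr


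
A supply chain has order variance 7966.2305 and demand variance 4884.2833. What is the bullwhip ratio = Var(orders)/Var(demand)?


BW = 7966.2305 / 4884.2833 = 1.6310

1.6310


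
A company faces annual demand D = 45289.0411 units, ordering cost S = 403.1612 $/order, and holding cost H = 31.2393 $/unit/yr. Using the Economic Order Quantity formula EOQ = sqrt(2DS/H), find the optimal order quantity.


2*D*S = 2 * 45289.0411 * 403.1612 = 36517568.3135
2*D*S/H = 1168962.4388
EOQ = sqrt(1168962.4388) = 1081.1857

1081.1857 units
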